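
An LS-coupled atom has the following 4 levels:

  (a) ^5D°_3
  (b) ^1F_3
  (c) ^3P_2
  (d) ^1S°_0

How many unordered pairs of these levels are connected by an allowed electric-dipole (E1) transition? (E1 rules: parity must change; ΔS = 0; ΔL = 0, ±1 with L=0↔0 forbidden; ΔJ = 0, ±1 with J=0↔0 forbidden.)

0

(a)–(b): forbidden (ΔS).
(a)–(c): forbidden (ΔS).
(a)–(d): forbidden (parity, ΔS, ΔL, ΔJ).
(b)–(c): forbidden (parity, ΔS, ΔL).
(b)–(d): forbidden (ΔL, ΔJ).
(c)–(d): forbidden (ΔS, ΔJ).
Allowed pairs: 0 of 6.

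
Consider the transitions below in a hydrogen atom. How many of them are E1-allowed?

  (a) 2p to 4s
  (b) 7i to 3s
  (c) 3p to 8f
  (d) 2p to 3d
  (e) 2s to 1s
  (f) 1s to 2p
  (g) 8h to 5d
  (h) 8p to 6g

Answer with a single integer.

(a) allowed
(b) forbidden — Δl = -6 (E1 requires Δl = ±1)
(c) forbidden — Δl = +2 (E1 requires Δl = ±1)
(d) allowed
(e) forbidden — Δl = +0 (E1 requires Δl = ±1)
(f) allowed
(g) forbidden — Δl = -3 (E1 requires Δl = ±1)
(h) forbidden — Δl = +3 (E1 requires Δl = ±1)
Total allowed: 3 of 8.

3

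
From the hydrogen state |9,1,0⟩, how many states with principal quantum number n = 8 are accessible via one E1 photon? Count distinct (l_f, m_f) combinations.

E1 requires Δl = ±1, so l_f ∈ {0, 2}; with 0 ≤ l_f ≤ n_f−1 = 7, the allowed l_f values are {0, 2}.
For l_f = 0: m_f ∈ {m_i−1, m_i, m_i+1} ∩ [−0, 0] = {0} → 1 state.
For l_f = 2: m_f ∈ {m_i−1, m_i, m_i+1} ∩ [−2, 2] = {-1, 0, 1} → 3 states.
Total: 4.

4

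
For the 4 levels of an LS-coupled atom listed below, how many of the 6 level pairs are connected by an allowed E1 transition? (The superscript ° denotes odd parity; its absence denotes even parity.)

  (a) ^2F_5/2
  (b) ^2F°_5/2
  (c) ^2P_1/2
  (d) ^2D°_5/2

(a)–(b): allowed.
(a)–(c): forbidden (parity, ΔL, ΔJ).
(a)–(d): allowed.
(b)–(c): forbidden (ΔL, ΔJ).
(b)–(d): forbidden (parity).
(c)–(d): forbidden (ΔJ).
Allowed pairs: 2 of 6.

2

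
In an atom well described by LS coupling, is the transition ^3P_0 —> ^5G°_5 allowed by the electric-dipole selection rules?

forbidden

Initial level: S=1, L=1, J=0, parity even. Final level: S=2, L=4, J=5, parity odd.
Parity must change: even → odd — satisfied.
ΔJ = 0, ±1 (not J=0↔0): J: 0 → 5, ΔJ = +5 — violated.
ΔS = 0: S: 1 → 2 — violated.
ΔL = 0, ±1 (not L=0↔0): L: 1 → 4, ΔL = +3 — violated.
Rule(s) violated: ΔS, ΔL, ΔJ.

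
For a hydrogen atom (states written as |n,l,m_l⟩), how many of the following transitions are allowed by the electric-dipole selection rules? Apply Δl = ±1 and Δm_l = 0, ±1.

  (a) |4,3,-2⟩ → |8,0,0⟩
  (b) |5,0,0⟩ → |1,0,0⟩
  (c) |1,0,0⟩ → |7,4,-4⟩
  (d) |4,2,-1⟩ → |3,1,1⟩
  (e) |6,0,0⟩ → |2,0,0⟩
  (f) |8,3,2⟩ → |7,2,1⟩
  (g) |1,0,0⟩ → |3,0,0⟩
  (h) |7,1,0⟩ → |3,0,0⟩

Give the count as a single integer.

2

(a) forbidden — Δl = -3 (E1 requires Δl = ±1); Δm_l = +2 (E1 requires Δm_l = 0, ±1)
(b) forbidden — Δl = +0 (E1 requires Δl = ±1)
(c) forbidden — Δl = +4 (E1 requires Δl = ±1); Δm_l = -4 (E1 requires Δm_l = 0, ±1)
(d) forbidden — Δm_l = +2 (E1 requires Δm_l = 0, ±1)
(e) forbidden — Δl = +0 (E1 requires Δl = ±1)
(f) allowed
(g) forbidden — Δl = +0 (E1 requires Δl = ±1)
(h) allowed
Total allowed: 2 of 8.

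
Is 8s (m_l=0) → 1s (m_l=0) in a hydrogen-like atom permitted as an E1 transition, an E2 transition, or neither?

Δl = 0 − 0 = +0; l_i + l_f = 0.
Δm_l = +0.
E1 (Δl = ±1, |Δm_l| ≤ 1): not satisfied.
E2 (Δl = 0,±2, l_i+l_f ≥ 2, |Δm_l| ≤ 2): not satisfied.

neither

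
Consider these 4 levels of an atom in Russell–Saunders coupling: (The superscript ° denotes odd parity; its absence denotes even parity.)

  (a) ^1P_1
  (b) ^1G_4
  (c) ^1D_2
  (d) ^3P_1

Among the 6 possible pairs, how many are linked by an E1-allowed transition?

(a)–(b): forbidden (parity, ΔL, ΔJ).
(a)–(c): forbidden (parity).
(a)–(d): forbidden (parity, ΔS).
(b)–(c): forbidden (parity, ΔL, ΔJ).
(b)–(d): forbidden (parity, ΔS, ΔL, ΔJ).
(c)–(d): forbidden (parity, ΔS).
Allowed pairs: 0 of 6.

0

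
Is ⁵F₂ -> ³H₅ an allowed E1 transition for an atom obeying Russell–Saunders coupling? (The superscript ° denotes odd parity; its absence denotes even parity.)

Parity must change: even → even — fails.
ΔS = 0: S: 2 → 1 — fails.
ΔL = 0, ±1 (not L=0↔0): L: 3 → 5, ΔL = +2 — fails.
ΔJ = 0, ±1 (not J=0↔0): J: 2 → 5, ΔJ = +3 — fails.
Rule(s) violated: parity, ΔS, ΔL, ΔJ.

forbidden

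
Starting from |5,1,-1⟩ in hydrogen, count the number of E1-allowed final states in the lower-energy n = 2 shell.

1

E1 requires Δl = ±1, so l_f ∈ {0, 2}; with 0 ≤ l_f ≤ n_f−1 = 1, the allowed l_f values are {0}.
For l_f = 0: m_f ∈ {m_i−1, m_i, m_i+1} ∩ [−0, 0] = {0} → 1 state.
Total: 1.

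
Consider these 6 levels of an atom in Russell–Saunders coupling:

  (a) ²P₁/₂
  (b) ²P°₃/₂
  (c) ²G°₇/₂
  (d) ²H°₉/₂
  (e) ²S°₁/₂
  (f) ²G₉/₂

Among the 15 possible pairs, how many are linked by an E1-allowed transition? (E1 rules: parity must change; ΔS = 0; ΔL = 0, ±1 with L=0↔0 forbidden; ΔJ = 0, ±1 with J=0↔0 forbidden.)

4

(a)–(b): allowed.
(a)–(c): forbidden (ΔL, ΔJ).
(a)–(d): forbidden (ΔL, ΔJ).
(a)–(e): allowed.
(a)–(f): forbidden (parity, ΔL, ΔJ).
(b)–(c): forbidden (parity, ΔL, ΔJ).
(b)–(d): forbidden (parity, ΔL, ΔJ).
(b)–(e): forbidden (parity).
(b)–(f): forbidden (ΔL, ΔJ).
(c)–(d): forbidden (parity).
(c)–(e): forbidden (parity, ΔL, ΔJ).
(c)–(f): allowed.
(d)–(e): forbidden (parity, ΔL, ΔJ).
(d)–(f): allowed.
(e)–(f): forbidden (ΔL, ΔJ).
Allowed pairs: 4 of 15.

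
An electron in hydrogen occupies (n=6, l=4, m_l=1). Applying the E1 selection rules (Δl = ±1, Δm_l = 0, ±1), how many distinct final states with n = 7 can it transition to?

E1 requires Δl = ±1, so l_f ∈ {3, 5}; with 0 ≤ l_f ≤ n_f−1 = 6, the allowed l_f values are {3, 5}.
For l_f = 3: m_f ∈ {m_i−1, m_i, m_i+1} ∩ [−3, 3] = {0, 1, 2} → 3 states.
For l_f = 5: m_f ∈ {m_i−1, m_i, m_i+1} ∩ [−5, 5] = {0, 1, 2} → 3 states.
Total: 6.

6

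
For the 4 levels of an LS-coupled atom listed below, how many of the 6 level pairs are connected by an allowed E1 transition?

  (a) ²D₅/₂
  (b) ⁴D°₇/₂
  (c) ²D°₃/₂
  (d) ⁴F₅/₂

(a)–(b): forbidden (ΔS).
(a)–(c): allowed.
(a)–(d): forbidden (parity, ΔS).
(b)–(c): forbidden (parity, ΔS, ΔJ).
(b)–(d): allowed.
(c)–(d): forbidden (ΔS).
Allowed pairs: 2 of 6.

2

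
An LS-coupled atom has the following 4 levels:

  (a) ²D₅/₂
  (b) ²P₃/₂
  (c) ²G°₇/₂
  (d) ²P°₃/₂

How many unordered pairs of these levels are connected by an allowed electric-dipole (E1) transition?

2

(a)–(b): forbidden (parity).
(a)–(c): forbidden (ΔL).
(a)–(d): allowed.
(b)–(c): forbidden (ΔL, ΔJ).
(b)–(d): allowed.
(c)–(d): forbidden (parity, ΔL, ΔJ).
Allowed pairs: 2 of 6.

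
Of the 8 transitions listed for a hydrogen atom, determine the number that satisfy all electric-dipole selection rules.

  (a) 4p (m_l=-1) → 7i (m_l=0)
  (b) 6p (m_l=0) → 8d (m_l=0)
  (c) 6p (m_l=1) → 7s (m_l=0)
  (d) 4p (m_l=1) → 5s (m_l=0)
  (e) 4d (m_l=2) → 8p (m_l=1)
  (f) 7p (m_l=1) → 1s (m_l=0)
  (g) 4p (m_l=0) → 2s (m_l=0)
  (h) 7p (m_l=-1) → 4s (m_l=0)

(a) forbidden — Δl = +5 (E1 requires Δl = ±1)
(b) allowed
(c) allowed
(d) allowed
(e) allowed
(f) allowed
(g) allowed
(h) allowed
Total allowed: 7 of 8.

7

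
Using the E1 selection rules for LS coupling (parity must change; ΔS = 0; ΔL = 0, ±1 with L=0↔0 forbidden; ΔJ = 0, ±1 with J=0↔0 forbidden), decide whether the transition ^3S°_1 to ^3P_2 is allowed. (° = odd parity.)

allowed

ΔS = 0: S: 1 → 1 — ok.
ΔJ = 0, ±1 (not J=0↔0): J: 1 → 2, ΔJ = +1 — ok.
Parity must change: odd → even — ok.
ΔL = 0, ±1 (not L=0↔0): L: 0 → 1, ΔL = +1 — ok.
All four E1 rules are satisfied.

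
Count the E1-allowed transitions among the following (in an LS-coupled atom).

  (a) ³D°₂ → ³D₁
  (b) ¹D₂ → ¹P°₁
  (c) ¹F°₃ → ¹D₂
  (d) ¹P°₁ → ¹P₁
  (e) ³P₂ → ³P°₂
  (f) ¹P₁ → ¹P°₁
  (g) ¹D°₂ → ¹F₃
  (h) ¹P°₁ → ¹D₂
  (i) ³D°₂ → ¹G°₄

8

(a) allowed
(b) allowed
(c) allowed
(d) allowed
(e) allowed
(f) allowed
(g) allowed
(h) allowed
(i) forbidden (parity, ΔS, ΔL, ΔJ fail)
Total allowed: 8 of 9.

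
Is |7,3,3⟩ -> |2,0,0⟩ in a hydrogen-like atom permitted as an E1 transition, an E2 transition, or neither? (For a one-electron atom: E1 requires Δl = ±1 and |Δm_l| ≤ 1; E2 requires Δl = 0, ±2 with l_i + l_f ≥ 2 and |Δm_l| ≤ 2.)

Δl = 0 − 3 = -3; l_i + l_f = 3.
Δm_l = -3.
E1 (Δl = ±1, |Δm_l| ≤ 1): not satisfied.
E2 (Δl = 0,±2, l_i+l_f ≥ 2, |Δm_l| ≤ 2): not satisfied.

neither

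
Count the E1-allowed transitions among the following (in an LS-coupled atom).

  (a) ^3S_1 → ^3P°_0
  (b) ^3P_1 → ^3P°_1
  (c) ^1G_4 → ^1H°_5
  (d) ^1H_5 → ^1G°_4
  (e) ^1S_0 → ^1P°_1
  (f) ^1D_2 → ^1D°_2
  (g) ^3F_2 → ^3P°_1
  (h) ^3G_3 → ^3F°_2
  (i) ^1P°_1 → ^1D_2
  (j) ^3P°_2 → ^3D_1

(a) allowed
(b) allowed
(c) allowed
(d) allowed
(e) allowed
(f) allowed
(g) forbidden (ΔL fails)
(h) allowed
(i) allowed
(j) allowed
Total allowed: 9 of 10.

9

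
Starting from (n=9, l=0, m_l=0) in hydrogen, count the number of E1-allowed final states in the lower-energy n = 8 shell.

3

E1 requires Δl = ±1, so l_f ∈ {-1, 1}; with 0 ≤ l_f ≤ n_f−1 = 7, the allowed l_f values are {1}.
For l_f = 1: m_f ∈ {m_i−1, m_i, m_i+1} ∩ [−1, 1] = {-1, 0, 1} → 3 states.
Total: 3.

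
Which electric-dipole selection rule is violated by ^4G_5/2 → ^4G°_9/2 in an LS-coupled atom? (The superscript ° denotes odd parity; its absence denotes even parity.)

Reading off the term symbols: S 3/2→3/2, L 4→4, J 5/2→9/2, parity even→odd.
ΔS = 0: S: 3/2 → 3/2 — ✓.
ΔJ = 0, ±1 (not J=0↔0): J: 5/2 → 9/2, ΔJ = +2 — ✗.
ΔL = 0, ±1 (not L=0↔0): L: 4 → 4, ΔL = +0 — ✓.
Parity must change: even → odd — ✓.

the ΔJ = 0, ±1 rule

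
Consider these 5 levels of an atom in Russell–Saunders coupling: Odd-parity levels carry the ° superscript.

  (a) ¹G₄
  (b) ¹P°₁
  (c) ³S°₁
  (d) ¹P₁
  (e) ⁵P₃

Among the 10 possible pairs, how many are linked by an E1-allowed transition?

(a)–(b): forbidden (ΔL, ΔJ).
(a)–(c): forbidden (ΔS, ΔL, ΔJ).
(a)–(d): forbidden (parity, ΔL, ΔJ).
(a)–(e): forbidden (parity, ΔS, ΔL).
(b)–(c): forbidden (parity, ΔS).
(b)–(d): allowed.
(b)–(e): forbidden (ΔS, ΔJ).
(c)–(d): forbidden (ΔS).
(c)–(e): forbidden (ΔS, ΔJ).
(d)–(e): forbidden (parity, ΔS, ΔJ).
Allowed pairs: 1 of 10.

1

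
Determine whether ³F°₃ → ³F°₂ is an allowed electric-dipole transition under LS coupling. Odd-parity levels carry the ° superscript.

Parity must change: odd → odd — fails.
ΔS = 0: S: 1 → 1 — ok.
ΔL = 0, ±1 (not L=0↔0): L: 3 → 3, ΔL = +0 — ok.
ΔJ = 0, ±1 (not J=0↔0): J: 3 → 2, ΔJ = -1 — ok.
Rule(s) violated: parity.

forbidden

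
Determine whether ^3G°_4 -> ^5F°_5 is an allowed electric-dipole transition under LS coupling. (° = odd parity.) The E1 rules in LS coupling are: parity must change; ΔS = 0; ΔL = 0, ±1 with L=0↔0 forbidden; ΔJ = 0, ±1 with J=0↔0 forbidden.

forbidden

Reading off the term symbols: S 1→2, L 4→3, J 4→5, parity odd→odd.
Parity must change: odd → odd — fails.
ΔS = 0: S: 1 → 2 — fails.
ΔL = 0, ±1 (not L=0↔0): L: 4 → 3, ΔL = -1 — passes.
ΔJ = 0, ±1 (not J=0↔0): J: 4 → 5, ΔJ = +1 — passes.
Rule(s) violated: parity, ΔS.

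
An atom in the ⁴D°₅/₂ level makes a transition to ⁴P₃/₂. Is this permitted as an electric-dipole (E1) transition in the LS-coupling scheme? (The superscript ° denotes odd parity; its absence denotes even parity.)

Parity must change: odd → even — satisfied.
ΔS = 0: S: 3/2 → 3/2 — satisfied.
ΔL = 0, ±1 (not L=0↔0): L: 2 → 1, ΔL = -1 — satisfied.
ΔJ = 0, ±1 (not J=0↔0): J: 5/2 → 3/2, ΔJ = -1 — satisfied.
All four E1 rules are satisfied.

allowed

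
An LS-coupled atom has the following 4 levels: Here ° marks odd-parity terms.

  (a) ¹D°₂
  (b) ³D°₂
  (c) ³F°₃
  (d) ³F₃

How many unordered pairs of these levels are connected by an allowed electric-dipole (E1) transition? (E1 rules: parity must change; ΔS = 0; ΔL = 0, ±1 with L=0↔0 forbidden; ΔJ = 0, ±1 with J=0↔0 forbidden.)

(a)–(b): forbidden (parity, ΔS).
(a)–(c): forbidden (parity, ΔS).
(a)–(d): forbidden (ΔS).
(b)–(c): forbidden (parity).
(b)–(d): allowed.
(c)–(d): allowed.
Allowed pairs: 2 of 6.

2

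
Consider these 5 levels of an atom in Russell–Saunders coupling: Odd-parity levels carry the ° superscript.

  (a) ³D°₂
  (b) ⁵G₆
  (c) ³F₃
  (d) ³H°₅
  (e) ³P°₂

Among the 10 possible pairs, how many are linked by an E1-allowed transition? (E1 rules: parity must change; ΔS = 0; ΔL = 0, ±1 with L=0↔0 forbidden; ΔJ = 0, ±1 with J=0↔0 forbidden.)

(a)–(b): forbidden (ΔS, ΔL, ΔJ).
(a)–(c): allowed.
(a)–(d): forbidden (parity, ΔL, ΔJ).
(a)–(e): forbidden (parity).
(b)–(c): forbidden (parity, ΔS, ΔJ).
(b)–(d): forbidden (ΔS).
(b)–(e): forbidden (ΔS, ΔL, ΔJ).
(c)–(d): forbidden (ΔL, ΔJ).
(c)–(e): forbidden (ΔL).
(d)–(e): forbidden (parity, ΔL, ΔJ).
Allowed pairs: 1 of 10.

1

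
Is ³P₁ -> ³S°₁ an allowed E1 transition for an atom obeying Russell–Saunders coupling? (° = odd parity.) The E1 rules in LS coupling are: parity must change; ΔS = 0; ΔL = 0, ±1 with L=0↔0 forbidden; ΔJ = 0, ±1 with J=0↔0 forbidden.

Parity must change: even → odd — satisfied.
ΔS = 0: S: 1 → 1 — satisfied.
ΔL = 0, ±1 (not L=0↔0): L: 1 → 0, ΔL = -1 — satisfied.
ΔJ = 0, ±1 (not J=0↔0): J: 1 → 1, ΔJ = +0 — satisfied.
All four E1 rules are satisfied.

allowed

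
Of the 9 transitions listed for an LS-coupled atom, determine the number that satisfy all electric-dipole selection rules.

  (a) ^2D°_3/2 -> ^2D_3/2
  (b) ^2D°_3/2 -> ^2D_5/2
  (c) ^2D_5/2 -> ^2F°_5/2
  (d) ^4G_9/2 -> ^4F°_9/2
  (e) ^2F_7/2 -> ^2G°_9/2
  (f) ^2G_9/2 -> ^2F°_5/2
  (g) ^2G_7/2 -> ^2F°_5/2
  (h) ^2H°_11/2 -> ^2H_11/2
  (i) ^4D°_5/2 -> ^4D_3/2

(a) allowed
(b) allowed
(c) allowed
(d) allowed
(e) allowed
(f) forbidden (ΔJ fails)
(g) allowed
(h) allowed
(i) allowed
Total allowed: 8 of 9.

8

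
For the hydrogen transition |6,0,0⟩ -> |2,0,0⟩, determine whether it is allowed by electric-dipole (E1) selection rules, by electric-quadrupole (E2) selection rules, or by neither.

Δl = 0 − 0 = +0; l_i + l_f = 0.
Δm_l = +0.
E1 (Δl = ±1, |Δm_l| ≤ 1): not satisfied.
E2 (Δl = 0,±2, l_i+l_f ≥ 2, |Δm_l| ≤ 2): not satisfied.

neither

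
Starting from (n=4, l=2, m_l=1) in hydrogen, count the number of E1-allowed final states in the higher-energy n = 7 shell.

E1 requires Δl = ±1, so l_f ∈ {1, 3}; with 0 ≤ l_f ≤ n_f−1 = 6, the allowed l_f values are {1, 3}.
For l_f = 1: m_f ∈ {m_i−1, m_i, m_i+1} ∩ [−1, 1] = {0, 1} → 2 states.
For l_f = 3: m_f ∈ {m_i−1, m_i, m_i+1} ∩ [−3, 3] = {0, 1, 2} → 3 states.
Total: 5.

5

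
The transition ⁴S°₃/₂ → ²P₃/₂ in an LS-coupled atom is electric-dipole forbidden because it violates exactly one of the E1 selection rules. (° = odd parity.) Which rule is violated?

Reading off the term symbols: S 3/2→1/2, L 0→1, J 3/2→3/2, parity odd→even.
Parity must change: odd → even — satisfied.
ΔS = 0: S: 3/2 → 1/2 — violated.
ΔL = 0, ±1 (not L=0↔0): L: 0 → 1, ΔL = +1 — satisfied.
ΔJ = 0, ±1 (not J=0↔0): J: 3/2 → 3/2, ΔJ = +0 — satisfied.

the ΔS = 0 rule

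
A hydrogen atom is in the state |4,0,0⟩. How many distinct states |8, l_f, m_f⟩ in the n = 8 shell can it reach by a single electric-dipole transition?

E1 requires Δl = ±1, so l_f ∈ {-1, 1}; with 0 ≤ l_f ≤ n_f−1 = 7, the allowed l_f values are {1}.
For l_f = 1: m_f ∈ {m_i−1, m_i, m_i+1} ∩ [−1, 1] = {-1, 0, 1} → 3 states.
Total: 3.

3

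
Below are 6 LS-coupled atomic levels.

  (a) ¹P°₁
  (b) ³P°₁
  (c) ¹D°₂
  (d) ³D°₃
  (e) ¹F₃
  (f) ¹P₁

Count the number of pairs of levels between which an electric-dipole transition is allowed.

3

(a)–(b): forbidden (parity, ΔS).
(a)–(c): forbidden (parity).
(a)–(d): forbidden (parity, ΔS, ΔJ).
(a)–(e): forbidden (ΔL, ΔJ).
(a)–(f): allowed.
(b)–(c): forbidden (parity, ΔS).
(b)–(d): forbidden (parity, ΔJ).
(b)–(e): forbidden (ΔS, ΔL, ΔJ).
(b)–(f): forbidden (ΔS).
(c)–(d): forbidden (parity, ΔS).
(c)–(e): allowed.
(c)–(f): allowed.
(d)–(e): forbidden (ΔS).
(d)–(f): forbidden (ΔS, ΔJ).
(e)–(f): forbidden (parity, ΔL, ΔJ).
Allowed pairs: 3 of 15.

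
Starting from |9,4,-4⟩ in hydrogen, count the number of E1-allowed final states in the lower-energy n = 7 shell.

E1 requires Δl = ±1, so l_f ∈ {3, 5}; with 0 ≤ l_f ≤ n_f−1 = 6, the allowed l_f values are {3, 5}.
For l_f = 3: m_f ∈ {m_i−1, m_i, m_i+1} ∩ [−3, 3] = {-3} → 1 state.
For l_f = 5: m_f ∈ {m_i−1, m_i, m_i+1} ∩ [−5, 5] = {-5, -4, -3} → 3 states.
Total: 4.

4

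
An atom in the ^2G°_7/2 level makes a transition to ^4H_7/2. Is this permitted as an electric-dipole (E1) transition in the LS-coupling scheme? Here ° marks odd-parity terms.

forbidden

Parity must change: odd → even — satisfied.
ΔL = 0, ±1 (not L=0↔0): L: 4 → 5, ΔL = +1 — satisfied.
ΔJ = 0, ±1 (not J=0↔0): J: 7/2 → 7/2, ΔJ = +0 — satisfied.
ΔS = 0: S: 1/2 → 3/2 — violated.
Rule(s) violated: ΔS.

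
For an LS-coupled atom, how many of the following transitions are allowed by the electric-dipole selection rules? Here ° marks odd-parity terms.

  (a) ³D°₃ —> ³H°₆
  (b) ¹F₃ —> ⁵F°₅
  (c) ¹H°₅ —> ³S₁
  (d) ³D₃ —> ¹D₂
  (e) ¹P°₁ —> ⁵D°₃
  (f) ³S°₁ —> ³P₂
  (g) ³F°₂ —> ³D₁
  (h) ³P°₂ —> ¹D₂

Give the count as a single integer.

(a) forbidden (parity, ΔL, ΔJ fail)
(b) forbidden (ΔS, ΔJ fail)
(c) forbidden (ΔS, ΔL, ΔJ fail)
(d) forbidden (parity, ΔS fail)
(e) forbidden (parity, ΔS, ΔJ fail)
(f) allowed
(g) allowed
(h) forbidden (ΔS fails)
Total allowed: 2 of 8.

2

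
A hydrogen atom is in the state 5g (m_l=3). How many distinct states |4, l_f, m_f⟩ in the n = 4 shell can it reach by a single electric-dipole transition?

2

E1 requires Δl = ±1, so l_f ∈ {3, 5}; with 0 ≤ l_f ≤ n_f−1 = 3, the allowed l_f values are {3}.
For l_f = 3: m_f ∈ {m_i−1, m_i, m_i+1} ∩ [−3, 3] = {2, 3} → 2 states.
Total: 2.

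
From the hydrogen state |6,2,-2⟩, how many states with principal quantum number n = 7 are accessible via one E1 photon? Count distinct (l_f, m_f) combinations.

4

E1 requires Δl = ±1, so l_f ∈ {1, 3}; with 0 ≤ l_f ≤ n_f−1 = 6, the allowed l_f values are {1, 3}.
For l_f = 1: m_f ∈ {m_i−1, m_i, m_i+1} ∩ [−1, 1] = {-1} → 1 state.
For l_f = 3: m_f ∈ {m_i−1, m_i, m_i+1} ∩ [−3, 3] = {-3, -2, -1} → 3 states.
Total: 4.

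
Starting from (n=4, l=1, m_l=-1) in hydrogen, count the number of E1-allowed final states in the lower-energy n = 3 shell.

E1 requires Δl = ±1, so l_f ∈ {0, 2}; with 0 ≤ l_f ≤ n_f−1 = 2, the allowed l_f values are {0, 2}.
For l_f = 0: m_f ∈ {m_i−1, m_i, m_i+1} ∩ [−0, 0] = {0} → 1 state.
For l_f = 2: m_f ∈ {m_i−1, m_i, m_i+1} ∩ [−2, 2] = {-2, -1, 0} → 3 states.
Total: 4.

4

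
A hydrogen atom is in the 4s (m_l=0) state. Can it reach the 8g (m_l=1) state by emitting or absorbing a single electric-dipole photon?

Initial l = 0, final l = 4, so Δl = +4. E1 requires Δl = ±1: fails.
Δm_l = 1 − (0) = +1. E1 requires Δm_l = 0, ±1: ok.
The transition is electric-dipole forbidden.

forbidden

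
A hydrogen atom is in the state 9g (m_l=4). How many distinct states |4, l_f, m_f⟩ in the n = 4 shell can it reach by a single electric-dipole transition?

1

E1 requires Δl = ±1, so l_f ∈ {3, 5}; with 0 ≤ l_f ≤ n_f−1 = 3, the allowed l_f values are {3}.
For l_f = 3: m_f ∈ {m_i−1, m_i, m_i+1} ∩ [−3, 3] = {3} → 1 state.
Total: 1.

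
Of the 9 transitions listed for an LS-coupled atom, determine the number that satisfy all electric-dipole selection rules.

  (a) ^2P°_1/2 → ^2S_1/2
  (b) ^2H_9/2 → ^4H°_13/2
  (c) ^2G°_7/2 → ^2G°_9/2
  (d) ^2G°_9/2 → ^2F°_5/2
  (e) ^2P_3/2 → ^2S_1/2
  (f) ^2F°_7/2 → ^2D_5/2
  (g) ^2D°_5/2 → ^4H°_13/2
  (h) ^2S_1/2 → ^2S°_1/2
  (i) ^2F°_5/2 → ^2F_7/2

3

(a) allowed
(b) forbidden (ΔS, ΔJ fail)
(c) forbidden (parity fails)
(d) forbidden (parity, ΔJ fail)
(e) forbidden (parity fails)
(f) allowed
(g) forbidden (parity, ΔS, ΔL, ΔJ fail)
(h) forbidden (ΔL fails)
(i) allowed
Total allowed: 3 of 9.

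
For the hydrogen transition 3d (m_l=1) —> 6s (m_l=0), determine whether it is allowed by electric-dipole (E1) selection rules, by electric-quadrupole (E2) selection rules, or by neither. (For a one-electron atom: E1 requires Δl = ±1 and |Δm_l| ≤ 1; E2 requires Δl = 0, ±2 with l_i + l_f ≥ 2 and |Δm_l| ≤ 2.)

Δl = 0 − 2 = -2; l_i + l_f = 2.
Δm_l = -1.
E1 (Δl = ±1, |Δm_l| ≤ 1): not satisfied.
E2 (Δl = 0,±2, l_i+l_f ≥ 2, |Δm_l| ≤ 2): satisfied.

E2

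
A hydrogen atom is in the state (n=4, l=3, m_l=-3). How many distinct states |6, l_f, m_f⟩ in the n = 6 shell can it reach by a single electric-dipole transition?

E1 requires Δl = ±1, so l_f ∈ {2, 4}; with 0 ≤ l_f ≤ n_f−1 = 5, the allowed l_f values are {2, 4}.
For l_f = 2: m_f ∈ {m_i−1, m_i, m_i+1} ∩ [−2, 2] = {-2} → 1 state.
For l_f = 4: m_f ∈ {m_i−1, m_i, m_i+1} ∩ [−4, 4] = {-4, -3, -2} → 3 states.
Total: 4.

4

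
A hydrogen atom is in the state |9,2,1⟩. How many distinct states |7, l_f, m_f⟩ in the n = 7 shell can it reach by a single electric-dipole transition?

E1 requires Δl = ±1, so l_f ∈ {1, 3}; with 0 ≤ l_f ≤ n_f−1 = 6, the allowed l_f values are {1, 3}.
For l_f = 1: m_f ∈ {m_i−1, m_i, m_i+1} ∩ [−1, 1] = {0, 1} → 2 states.
For l_f = 3: m_f ∈ {m_i−1, m_i, m_i+1} ∩ [−3, 3] = {0, 1, 2} → 3 states.
Total: 5.

5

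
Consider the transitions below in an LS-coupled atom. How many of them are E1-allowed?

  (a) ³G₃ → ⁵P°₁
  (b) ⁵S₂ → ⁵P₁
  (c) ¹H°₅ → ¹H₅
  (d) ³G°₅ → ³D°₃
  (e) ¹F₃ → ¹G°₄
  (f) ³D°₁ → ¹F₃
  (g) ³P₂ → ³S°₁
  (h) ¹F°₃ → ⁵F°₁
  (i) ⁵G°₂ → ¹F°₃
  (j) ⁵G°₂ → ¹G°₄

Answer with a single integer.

(a) forbidden (ΔS, ΔL, ΔJ fail)
(b) forbidden (parity fails)
(c) allowed
(d) forbidden (parity, ΔL, ΔJ fail)
(e) allowed
(f) forbidden (ΔS, ΔJ fail)
(g) allowed
(h) forbidden (parity, ΔS, ΔJ fail)
(i) forbidden (parity, ΔS fail)
(j) forbidden (parity, ΔS, ΔJ fail)
Total allowed: 3 of 10.

3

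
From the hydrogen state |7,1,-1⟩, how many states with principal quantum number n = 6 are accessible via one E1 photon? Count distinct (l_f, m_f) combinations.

4

E1 requires Δl = ±1, so l_f ∈ {0, 2}; with 0 ≤ l_f ≤ n_f−1 = 5, the allowed l_f values are {0, 2}.
For l_f = 0: m_f ∈ {m_i−1, m_i, m_i+1} ∩ [−0, 0] = {0} → 1 state.
For l_f = 2: m_f ∈ {m_i−1, m_i, m_i+1} ∩ [−2, 2] = {-2, -1, 0} → 3 states.
Total: 4.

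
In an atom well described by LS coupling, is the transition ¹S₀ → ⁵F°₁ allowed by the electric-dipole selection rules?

Parity must change: even → odd — passes.
ΔS = 0: S: 0 → 2 — fails.
ΔL = 0, ±1 (not L=0↔0): L: 0 → 3, ΔL = +3 — fails.
ΔJ = 0, ±1 (not J=0↔0): J: 0 → 1, ΔJ = +1 — passes.
Rule(s) violated: ΔS, ΔL.

forbidden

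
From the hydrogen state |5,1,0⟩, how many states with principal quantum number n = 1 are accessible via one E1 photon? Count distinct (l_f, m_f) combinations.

E1 requires Δl = ±1, so l_f ∈ {0, 2}; with 0 ≤ l_f ≤ n_f−1 = 0, the allowed l_f values are {0}.
For l_f = 0: m_f ∈ {m_i−1, m_i, m_i+1} ∩ [−0, 0] = {0} → 1 state.
Total: 1.

1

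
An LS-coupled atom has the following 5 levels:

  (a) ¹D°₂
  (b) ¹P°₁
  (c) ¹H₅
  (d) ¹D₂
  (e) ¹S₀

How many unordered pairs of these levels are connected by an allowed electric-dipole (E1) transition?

(a)–(b): forbidden (parity).
(a)–(c): forbidden (ΔL, ΔJ).
(a)–(d): allowed.
(a)–(e): forbidden (ΔL, ΔJ).
(b)–(c): forbidden (ΔL, ΔJ).
(b)–(d): allowed.
(b)–(e): allowed.
(c)–(d): forbidden (parity, ΔL, ΔJ).
(c)–(e): forbidden (parity, ΔL, ΔJ).
(d)–(e): forbidden (parity, ΔL, ΔJ).
Allowed pairs: 3 of 10.

3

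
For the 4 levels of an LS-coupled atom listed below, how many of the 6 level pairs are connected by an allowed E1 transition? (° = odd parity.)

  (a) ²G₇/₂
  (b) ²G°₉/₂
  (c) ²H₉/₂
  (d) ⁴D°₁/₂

2

(a)–(b): allowed.
(a)–(c): forbidden (parity).
(a)–(d): forbidden (ΔS, ΔL, ΔJ).
(b)–(c): allowed.
(b)–(d): forbidden (parity, ΔS, ΔL, ΔJ).
(c)–(d): forbidden (ΔS, ΔL, ΔJ).
Allowed pairs: 2 of 6.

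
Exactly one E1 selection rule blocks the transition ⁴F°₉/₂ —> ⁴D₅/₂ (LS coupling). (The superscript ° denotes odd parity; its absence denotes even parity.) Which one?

the ΔJ = 0, ±1 rule

Parity must change: odd → even — ✓.
ΔS = 0: S: 3/2 → 3/2 — ✓.
ΔL = 0, ±1 (not L=0↔0): L: 3 → 2, ΔL = -1 — ✓.
ΔJ = 0, ±1 (not J=0↔0): J: 9/2 → 5/2, ΔJ = -2 — ✗.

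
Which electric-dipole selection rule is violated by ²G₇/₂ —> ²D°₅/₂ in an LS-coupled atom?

ΔS = 0: S: 1/2 → 1/2 — satisfied.
ΔJ = 0, ±1 (not J=0↔0): J: 7/2 → 5/2, ΔJ = -1 — satisfied.
ΔL = 0, ±1 (not L=0↔0): L: 4 → 2, ΔL = -2 — violated.
Parity must change: even → odd — satisfied.

the ΔL = 0, ±1 rule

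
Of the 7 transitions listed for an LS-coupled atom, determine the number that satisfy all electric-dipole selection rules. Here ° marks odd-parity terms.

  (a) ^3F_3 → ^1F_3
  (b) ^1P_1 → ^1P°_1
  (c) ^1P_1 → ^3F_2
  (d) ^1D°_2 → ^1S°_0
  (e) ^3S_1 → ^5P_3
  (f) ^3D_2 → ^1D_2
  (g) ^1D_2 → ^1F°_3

2

(a) forbidden (parity, ΔS fail)
(b) allowed
(c) forbidden (parity, ΔS, ΔL fail)
(d) forbidden (parity, ΔL, ΔJ fail)
(e) forbidden (parity, ΔS, ΔJ fail)
(f) forbidden (parity, ΔS fail)
(g) allowed
Total allowed: 2 of 7.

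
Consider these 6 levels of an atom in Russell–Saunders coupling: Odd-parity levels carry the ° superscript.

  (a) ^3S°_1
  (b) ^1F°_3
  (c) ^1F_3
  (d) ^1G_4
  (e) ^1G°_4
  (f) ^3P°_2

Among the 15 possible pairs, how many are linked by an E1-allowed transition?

(a)–(b): forbidden (parity, ΔS, ΔL, ΔJ).
(a)–(c): forbidden (ΔS, ΔL, ΔJ).
(a)–(d): forbidden (ΔS, ΔL, ΔJ).
(a)–(e): forbidden (parity, ΔS, ΔL, ΔJ).
(a)–(f): forbidden (parity).
(b)–(c): allowed.
(b)–(d): allowed.
(b)–(e): forbidden (parity).
(b)–(f): forbidden (parity, ΔS, ΔL).
(c)–(d): forbidden (parity).
(c)–(e): allowed.
(c)–(f): forbidden (ΔS, ΔL).
(d)–(e): allowed.
(d)–(f): forbidden (ΔS, ΔL, ΔJ).
(e)–(f): forbidden (parity, ΔS, ΔL, ΔJ).
Allowed pairs: 4 of 15.

4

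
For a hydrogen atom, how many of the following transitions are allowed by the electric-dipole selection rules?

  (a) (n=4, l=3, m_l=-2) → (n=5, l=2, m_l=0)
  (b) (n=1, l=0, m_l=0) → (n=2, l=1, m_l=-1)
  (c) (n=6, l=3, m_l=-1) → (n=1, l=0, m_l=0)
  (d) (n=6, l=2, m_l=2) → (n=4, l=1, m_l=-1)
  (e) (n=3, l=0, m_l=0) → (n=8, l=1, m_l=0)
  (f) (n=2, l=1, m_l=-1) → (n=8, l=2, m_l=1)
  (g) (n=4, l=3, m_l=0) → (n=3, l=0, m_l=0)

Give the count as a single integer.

(a) forbidden — Δm_l = +2 (E1 requires Δm_l = 0, ±1)
(b) allowed
(c) forbidden — Δl = -3 (E1 requires Δl = ±1)
(d) forbidden — Δm_l = -3 (E1 requires Δm_l = 0, ±1)
(e) allowed
(f) forbidden — Δm_l = +2 (E1 requires Δm_l = 0, ±1)
(g) forbidden — Δl = -3 (E1 requires Δl = ±1)
Total allowed: 2 of 7.

2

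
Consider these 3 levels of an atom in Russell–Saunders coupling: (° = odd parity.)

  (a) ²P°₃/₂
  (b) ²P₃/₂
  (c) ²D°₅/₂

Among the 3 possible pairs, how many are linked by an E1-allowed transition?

2

(a)–(b): allowed.
(a)–(c): forbidden (parity).
(b)–(c): allowed.
Allowed pairs: 2 of 3.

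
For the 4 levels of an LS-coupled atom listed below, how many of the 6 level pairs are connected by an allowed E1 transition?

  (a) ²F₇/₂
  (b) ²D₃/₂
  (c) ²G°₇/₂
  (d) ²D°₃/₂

2

(a)–(b): forbidden (parity, ΔJ).
(a)–(c): allowed.
(a)–(d): forbidden (ΔJ).
(b)–(c): forbidden (ΔL, ΔJ).
(b)–(d): allowed.
(c)–(d): forbidden (parity, ΔL, ΔJ).
Allowed pairs: 2 of 6.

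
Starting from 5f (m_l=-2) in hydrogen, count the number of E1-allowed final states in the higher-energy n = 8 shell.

E1 requires Δl = ±1, so l_f ∈ {2, 4}; with 0 ≤ l_f ≤ n_f−1 = 7, the allowed l_f values are {2, 4}.
For l_f = 2: m_f ∈ {m_i−1, m_i, m_i+1} ∩ [−2, 2] = {-2, -1} → 2 states.
For l_f = 4: m_f ∈ {m_i−1, m_i, m_i+1} ∩ [−4, 4] = {-3, -2, -1} → 3 states.
Total: 5.

5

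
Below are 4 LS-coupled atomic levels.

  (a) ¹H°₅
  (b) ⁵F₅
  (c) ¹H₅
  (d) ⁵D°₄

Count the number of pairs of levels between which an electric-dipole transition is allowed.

2

(a)–(b): forbidden (ΔS, ΔL).
(a)–(c): allowed.
(a)–(d): forbidden (parity, ΔS, ΔL).
(b)–(c): forbidden (parity, ΔS, ΔL).
(b)–(d): allowed.
(c)–(d): forbidden (ΔS, ΔL).
Allowed pairs: 2 of 6.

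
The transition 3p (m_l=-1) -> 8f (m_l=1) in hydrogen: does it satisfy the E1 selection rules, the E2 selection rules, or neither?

Δl = 3 − 1 = +2; l_i + l_f = 4.
Δm_l = +2.
E1 (Δl = ±1, |Δm_l| ≤ 1): not satisfied.
E2 (Δl = 0,±2, l_i+l_f ≥ 2, |Δm_l| ≤ 2): satisfied.

E2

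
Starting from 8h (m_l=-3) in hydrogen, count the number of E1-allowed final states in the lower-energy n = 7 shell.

E1 requires Δl = ±1, so l_f ∈ {4, 6}; with 0 ≤ l_f ≤ n_f−1 = 6, the allowed l_f values are {4, 6}.
For l_f = 4: m_f ∈ {m_i−1, m_i, m_i+1} ∩ [−4, 4] = {-4, -3, -2} → 3 states.
For l_f = 6: m_f ∈ {m_i−1, m_i, m_i+1} ∩ [−6, 6] = {-4, -3, -2} → 3 states.
Total: 6.

6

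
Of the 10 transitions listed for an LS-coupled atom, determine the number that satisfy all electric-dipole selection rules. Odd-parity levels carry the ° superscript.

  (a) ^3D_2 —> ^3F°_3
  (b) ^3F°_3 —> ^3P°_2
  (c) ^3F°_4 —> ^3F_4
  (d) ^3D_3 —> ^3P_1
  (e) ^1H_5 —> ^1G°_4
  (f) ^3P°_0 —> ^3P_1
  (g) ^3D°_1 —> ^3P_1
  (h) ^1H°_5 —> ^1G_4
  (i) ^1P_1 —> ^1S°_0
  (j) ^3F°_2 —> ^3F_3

(a) allowed
(b) forbidden (parity, ΔL fail)
(c) allowed
(d) forbidden (parity, ΔJ fail)
(e) allowed
(f) allowed
(g) allowed
(h) allowed
(i) allowed
(j) allowed
Total allowed: 8 of 10.

8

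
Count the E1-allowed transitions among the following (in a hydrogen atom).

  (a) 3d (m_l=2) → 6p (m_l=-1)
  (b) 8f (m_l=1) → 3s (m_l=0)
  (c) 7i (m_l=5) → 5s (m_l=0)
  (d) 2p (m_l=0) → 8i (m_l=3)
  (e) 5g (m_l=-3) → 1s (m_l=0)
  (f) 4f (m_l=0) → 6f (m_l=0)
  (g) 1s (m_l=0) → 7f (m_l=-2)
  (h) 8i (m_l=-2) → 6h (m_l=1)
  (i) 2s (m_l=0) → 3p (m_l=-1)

1

(a) forbidden — Δm_l = -3 (E1 requires Δm_l = 0, ±1)
(b) forbidden — Δl = -3 (E1 requires Δl = ±1)
(c) forbidden — Δl = -6 (E1 requires Δl = ±1); Δm_l = -5 (E1 requires Δm_l = 0, ±1)
(d) forbidden — Δl = +5 (E1 requires Δl = ±1); Δm_l = +3 (E1 requires Δm_l = 0, ±1)
(e) forbidden — Δl = -4 (E1 requires Δl = ±1); Δm_l = +3 (E1 requires Δm_l = 0, ±1)
(f) forbidden — Δl = +0 (E1 requires Δl = ±1)
(g) forbidden — Δl = +3 (E1 requires Δl = ±1); Δm_l = -2 (E1 requires Δm_l = 0, ±1)
(h) forbidden — Δm_l = +3 (E1 requires Δm_l = 0, ±1)
(i) allowed
Total allowed: 1 of 9.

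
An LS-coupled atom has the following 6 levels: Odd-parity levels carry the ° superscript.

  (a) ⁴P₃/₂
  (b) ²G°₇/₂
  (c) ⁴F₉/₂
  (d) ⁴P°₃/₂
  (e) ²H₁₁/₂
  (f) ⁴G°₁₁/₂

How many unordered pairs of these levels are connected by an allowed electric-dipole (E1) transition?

2

(a)–(b): forbidden (ΔS, ΔL, ΔJ).
(a)–(c): forbidden (parity, ΔL, ΔJ).
(a)–(d): allowed.
(a)–(e): forbidden (parity, ΔS, ΔL, ΔJ).
(a)–(f): forbidden (ΔL, ΔJ).
(b)–(c): forbidden (ΔS).
(b)–(d): forbidden (parity, ΔS, ΔL, ΔJ).
(b)–(e): forbidden (ΔJ).
(b)–(f): forbidden (parity, ΔS, ΔJ).
(c)–(d): forbidden (ΔL, ΔJ).
(c)–(e): forbidden (parity, ΔS, ΔL).
(c)–(f): allowed.
(d)–(e): forbidden (ΔS, ΔL, ΔJ).
(d)–(f): forbidden (parity, ΔL, ΔJ).
(e)–(f): forbidden (ΔS).
Allowed pairs: 2 of 15.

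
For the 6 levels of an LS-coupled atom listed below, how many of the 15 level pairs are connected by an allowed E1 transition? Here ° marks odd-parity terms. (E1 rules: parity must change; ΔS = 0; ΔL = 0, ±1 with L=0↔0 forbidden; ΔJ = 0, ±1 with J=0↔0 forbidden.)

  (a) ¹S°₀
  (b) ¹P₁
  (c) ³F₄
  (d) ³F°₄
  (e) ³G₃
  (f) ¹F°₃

(a)–(b): allowed.
(a)–(c): forbidden (ΔS, ΔL, ΔJ).
(a)–(d): forbidden (parity, ΔS, ΔL, ΔJ).
(a)–(e): forbidden (ΔS, ΔL, ΔJ).
(a)–(f): forbidden (parity, ΔL, ΔJ).
(b)–(c): forbidden (parity, ΔS, ΔL, ΔJ).
(b)–(d): forbidden (ΔS, ΔL, ΔJ).
(b)–(e): forbidden (parity, ΔS, ΔL, ΔJ).
(b)–(f): forbidden (ΔL, ΔJ).
(c)–(d): allowed.
(c)–(e): forbidden (parity).
(c)–(f): forbidden (ΔS).
(d)–(e): allowed.
(d)–(f): forbidden (parity, ΔS).
(e)–(f): forbidden (ΔS).
Allowed pairs: 3 of 15.

3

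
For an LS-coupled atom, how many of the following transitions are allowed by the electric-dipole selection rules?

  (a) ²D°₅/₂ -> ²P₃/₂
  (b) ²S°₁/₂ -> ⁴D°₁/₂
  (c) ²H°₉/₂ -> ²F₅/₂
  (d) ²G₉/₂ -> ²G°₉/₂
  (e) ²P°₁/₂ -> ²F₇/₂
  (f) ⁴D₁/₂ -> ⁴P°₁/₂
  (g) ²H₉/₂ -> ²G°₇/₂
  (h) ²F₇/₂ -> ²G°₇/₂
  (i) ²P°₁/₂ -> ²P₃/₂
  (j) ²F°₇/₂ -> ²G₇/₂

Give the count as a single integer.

(a) allowed
(b) forbidden (parity, ΔS, ΔL fail)
(c) forbidden (ΔL, ΔJ fail)
(d) allowed
(e) forbidden (ΔL, ΔJ fail)
(f) allowed
(g) allowed
(h) allowed
(i) allowed
(j) allowed
Total allowed: 7 of 10.

7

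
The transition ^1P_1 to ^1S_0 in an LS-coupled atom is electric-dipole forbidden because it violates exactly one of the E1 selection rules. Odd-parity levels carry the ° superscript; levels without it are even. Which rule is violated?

Reading off the term symbols: S 0→0, L 1→0, J 1→0, parity even→even.
Parity must change: even → even — ✗.
ΔJ = 0, ±1 (not J=0↔0): J: 1 → 0, ΔJ = -1 — ✓.
ΔS = 0: S: 0 → 0 — ✓.
ΔL = 0, ±1 (not L=0↔0): L: 1 → 0, ΔL = -1 — ✓.

parity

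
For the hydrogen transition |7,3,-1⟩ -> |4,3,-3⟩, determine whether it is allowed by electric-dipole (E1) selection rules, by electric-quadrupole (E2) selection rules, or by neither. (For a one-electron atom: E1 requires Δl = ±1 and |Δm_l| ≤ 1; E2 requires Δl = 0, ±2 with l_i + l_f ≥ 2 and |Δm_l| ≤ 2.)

E2

Δl = 3 − 3 = +0; l_i + l_f = 6.
Δm_l = -2.
E1 (Δl = ±1, |Δm_l| ≤ 1): not satisfied.
E2 (Δl = 0,±2, l_i+l_f ≥ 2, |Δm_l| ≤ 2): satisfied.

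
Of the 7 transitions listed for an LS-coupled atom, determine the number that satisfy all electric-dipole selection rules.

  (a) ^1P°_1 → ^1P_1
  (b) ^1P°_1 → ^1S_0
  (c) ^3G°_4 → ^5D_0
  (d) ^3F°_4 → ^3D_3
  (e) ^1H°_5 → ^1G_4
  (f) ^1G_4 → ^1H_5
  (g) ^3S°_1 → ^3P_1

5

(a) allowed
(b) allowed
(c) forbidden (ΔS, ΔL, ΔJ fail)
(d) allowed
(e) allowed
(f) forbidden (parity fails)
(g) allowed
Total allowed: 5 of 7.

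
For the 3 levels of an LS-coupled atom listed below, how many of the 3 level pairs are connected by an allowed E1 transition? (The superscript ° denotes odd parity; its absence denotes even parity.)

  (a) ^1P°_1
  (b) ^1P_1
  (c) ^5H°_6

(a)–(b): allowed.
(a)–(c): forbidden (parity, ΔS, ΔL, ΔJ).
(b)–(c): forbidden (ΔS, ΔL, ΔJ).
Allowed pairs: 1 of 3.

1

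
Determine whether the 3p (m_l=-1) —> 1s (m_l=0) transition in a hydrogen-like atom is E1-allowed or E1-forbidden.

allowed

Initial l = 1, final l = 0, so Δl = -1. E1 requires Δl = ±1: ✓.
m_l: -1 → 0 (Δm_l = +1). |Δm_l| ≤ 1 ✓.
All E1 selection rules are satisfied.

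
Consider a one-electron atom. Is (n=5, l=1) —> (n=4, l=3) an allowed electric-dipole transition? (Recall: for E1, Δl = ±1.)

forbidden

Δl = 3 − 1 = +2; the E1 rule Δl = ±1 is fails.
The transition is electric-dipole forbidden.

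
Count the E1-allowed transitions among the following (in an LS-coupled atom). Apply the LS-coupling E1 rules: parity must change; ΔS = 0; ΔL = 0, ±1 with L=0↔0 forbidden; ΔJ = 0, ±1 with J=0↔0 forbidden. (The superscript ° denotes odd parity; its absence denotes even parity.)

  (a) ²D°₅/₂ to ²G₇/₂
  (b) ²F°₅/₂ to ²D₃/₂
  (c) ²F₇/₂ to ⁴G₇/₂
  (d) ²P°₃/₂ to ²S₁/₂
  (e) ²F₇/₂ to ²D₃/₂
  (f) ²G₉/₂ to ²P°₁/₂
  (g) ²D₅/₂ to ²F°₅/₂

(a) forbidden (ΔL fails)
(b) allowed
(c) forbidden (parity, ΔS fail)
(d) allowed
(e) forbidden (parity, ΔJ fail)
(f) forbidden (ΔL, ΔJ fail)
(g) allowed
Total allowed: 3 of 7.

3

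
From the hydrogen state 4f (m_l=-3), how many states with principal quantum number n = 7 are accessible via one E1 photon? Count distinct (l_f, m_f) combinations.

E1 requires Δl = ±1, so l_f ∈ {2, 4}; with 0 ≤ l_f ≤ n_f−1 = 6, the allowed l_f values are {2, 4}.
For l_f = 2: m_f ∈ {m_i−1, m_i, m_i+1} ∩ [−2, 2] = {-2} → 1 state.
For l_f = 4: m_f ∈ {m_i−1, m_i, m_i+1} ∩ [−4, 4] = {-4, -3, -2} → 3 states.
Total: 4.

4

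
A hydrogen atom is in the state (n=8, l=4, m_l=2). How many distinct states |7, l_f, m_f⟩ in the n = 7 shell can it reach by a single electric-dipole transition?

E1 requires Δl = ±1, so l_f ∈ {3, 5}; with 0 ≤ l_f ≤ n_f−1 = 6, the allowed l_f values are {3, 5}.
For l_f = 3: m_f ∈ {m_i−1, m_i, m_i+1} ∩ [−3, 3] = {1, 2, 3} → 3 states.
For l_f = 5: m_f ∈ {m_i−1, m_i, m_i+1} ∩ [−5, 5] = {1, 2, 3} → 3 states.
Total: 6.

6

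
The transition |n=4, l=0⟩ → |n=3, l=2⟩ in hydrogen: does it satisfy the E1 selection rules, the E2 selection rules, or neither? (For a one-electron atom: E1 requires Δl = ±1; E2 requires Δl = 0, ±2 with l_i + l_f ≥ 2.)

Δl = 2 − 0 = +2; l_i + l_f = 2.
E1 (Δl = ±1): not satisfied.
E2 (Δl = 0,±2, l_i+l_f ≥ 2): satisfied.

E2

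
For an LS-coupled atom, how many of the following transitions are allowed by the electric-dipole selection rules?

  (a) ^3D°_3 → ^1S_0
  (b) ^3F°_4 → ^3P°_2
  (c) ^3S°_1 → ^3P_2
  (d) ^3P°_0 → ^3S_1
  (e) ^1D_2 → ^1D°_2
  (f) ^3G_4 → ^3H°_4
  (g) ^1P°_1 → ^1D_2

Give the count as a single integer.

5

(a) forbidden (ΔS, ΔL, ΔJ fail)
(b) forbidden (parity, ΔL, ΔJ fail)
(c) allowed
(d) allowed
(e) allowed
(f) allowed
(g) allowed
Total allowed: 5 of 7.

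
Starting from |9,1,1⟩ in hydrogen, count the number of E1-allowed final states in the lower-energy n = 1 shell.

1

E1 requires Δl = ±1, so l_f ∈ {0, 2}; with 0 ≤ l_f ≤ n_f−1 = 0, the allowed l_f values are {0}.
For l_f = 0: m_f ∈ {m_i−1, m_i, m_i+1} ∩ [−0, 0] = {0} → 1 state.
Total: 1.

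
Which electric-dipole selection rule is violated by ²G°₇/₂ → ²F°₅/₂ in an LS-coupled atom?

parity

Reading off the term symbols: S 1/2→1/2, L 4→3, J 7/2→5/2, parity odd→odd.
Parity must change: odd → odd — ✗.
ΔS = 0: S: 1/2 → 1/2 — ✓.
ΔL = 0, ±1 (not L=0↔0): L: 4 → 3, ΔL = -1 — ✓.
ΔJ = 0, ±1 (not J=0↔0): J: 7/2 → 5/2, ΔJ = -1 — ✓.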